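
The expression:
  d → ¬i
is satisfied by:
  {d: False, i: False}
  {i: True, d: False}
  {d: True, i: False}


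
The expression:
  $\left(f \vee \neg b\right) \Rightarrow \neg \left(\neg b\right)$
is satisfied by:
  {b: True}


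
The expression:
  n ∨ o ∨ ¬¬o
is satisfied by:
  {n: True, o: True}
  {n: True, o: False}
  {o: True, n: False}


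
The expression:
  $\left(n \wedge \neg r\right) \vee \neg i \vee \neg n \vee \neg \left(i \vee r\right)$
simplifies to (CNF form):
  $\neg i \vee \neg n \vee \neg r$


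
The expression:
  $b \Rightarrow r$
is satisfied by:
  {r: True, b: False}
  {b: False, r: False}
  {b: True, r: True}


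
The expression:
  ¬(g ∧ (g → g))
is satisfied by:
  {g: False}


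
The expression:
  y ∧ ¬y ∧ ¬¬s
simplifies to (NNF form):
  False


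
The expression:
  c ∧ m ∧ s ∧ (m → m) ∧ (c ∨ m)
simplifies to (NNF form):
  c ∧ m ∧ s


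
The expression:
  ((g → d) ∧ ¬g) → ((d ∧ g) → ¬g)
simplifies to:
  True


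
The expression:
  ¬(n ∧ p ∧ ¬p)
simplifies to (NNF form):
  True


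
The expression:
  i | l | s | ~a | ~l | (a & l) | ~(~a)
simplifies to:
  True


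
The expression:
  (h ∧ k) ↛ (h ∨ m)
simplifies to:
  False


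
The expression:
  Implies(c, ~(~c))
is always true.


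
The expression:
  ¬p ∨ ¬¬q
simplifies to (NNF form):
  q ∨ ¬p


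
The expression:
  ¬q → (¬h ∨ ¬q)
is always true.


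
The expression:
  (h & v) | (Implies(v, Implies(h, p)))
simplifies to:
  True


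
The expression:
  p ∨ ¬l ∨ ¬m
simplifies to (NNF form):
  p ∨ ¬l ∨ ¬m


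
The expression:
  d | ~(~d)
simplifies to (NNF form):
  d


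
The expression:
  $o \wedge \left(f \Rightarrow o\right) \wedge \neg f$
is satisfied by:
  {o: True, f: False}


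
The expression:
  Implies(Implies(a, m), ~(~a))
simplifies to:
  a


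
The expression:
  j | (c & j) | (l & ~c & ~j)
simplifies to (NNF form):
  j | (l & ~c)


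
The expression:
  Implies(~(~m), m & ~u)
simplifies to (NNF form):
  ~m | ~u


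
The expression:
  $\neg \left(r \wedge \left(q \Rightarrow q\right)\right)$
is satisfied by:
  {r: False}


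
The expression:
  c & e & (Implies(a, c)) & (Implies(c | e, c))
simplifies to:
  c & e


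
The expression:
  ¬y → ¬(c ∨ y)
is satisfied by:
  {y: True, c: False}
  {c: False, y: False}
  {c: True, y: True}


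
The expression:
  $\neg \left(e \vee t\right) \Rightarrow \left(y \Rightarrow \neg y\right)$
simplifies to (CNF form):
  $e \vee t \vee \neg y$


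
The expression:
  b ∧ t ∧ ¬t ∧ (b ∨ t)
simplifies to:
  False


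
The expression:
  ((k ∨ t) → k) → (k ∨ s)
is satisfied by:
  {k: True, t: True, s: True}
  {k: True, t: True, s: False}
  {k: True, s: True, t: False}
  {k: True, s: False, t: False}
  {t: True, s: True, k: False}
  {t: True, s: False, k: False}
  {s: True, t: False, k: False}


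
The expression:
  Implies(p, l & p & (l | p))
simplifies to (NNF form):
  l | ~p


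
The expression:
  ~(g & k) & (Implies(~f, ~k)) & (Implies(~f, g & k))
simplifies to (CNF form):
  f & (~g | ~k)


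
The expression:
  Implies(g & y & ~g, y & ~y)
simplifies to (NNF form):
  True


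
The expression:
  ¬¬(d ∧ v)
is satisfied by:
  {d: True, v: True}


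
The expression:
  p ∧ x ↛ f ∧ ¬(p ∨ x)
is never true.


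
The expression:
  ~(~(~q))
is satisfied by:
  {q: False}


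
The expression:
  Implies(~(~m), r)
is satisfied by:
  {r: True, m: False}
  {m: False, r: False}
  {m: True, r: True}


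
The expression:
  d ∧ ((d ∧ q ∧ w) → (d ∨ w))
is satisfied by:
  {d: True}


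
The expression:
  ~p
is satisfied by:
  {p: False}


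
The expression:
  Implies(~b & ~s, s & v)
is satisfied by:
  {b: True, s: True}
  {b: True, s: False}
  {s: True, b: False}


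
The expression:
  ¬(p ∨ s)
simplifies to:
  ¬p ∧ ¬s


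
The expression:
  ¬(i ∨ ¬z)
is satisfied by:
  {z: True, i: False}


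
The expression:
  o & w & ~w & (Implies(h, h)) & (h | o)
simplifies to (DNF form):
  False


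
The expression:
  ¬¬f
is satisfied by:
  {f: True}


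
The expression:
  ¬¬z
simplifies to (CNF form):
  z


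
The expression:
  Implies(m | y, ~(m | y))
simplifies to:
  ~m & ~y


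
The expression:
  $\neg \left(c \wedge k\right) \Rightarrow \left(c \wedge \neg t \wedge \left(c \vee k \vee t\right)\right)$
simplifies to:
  $c \wedge \left(k \vee \neg t\right)$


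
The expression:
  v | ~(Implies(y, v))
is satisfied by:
  {y: True, v: True}
  {y: True, v: False}
  {v: True, y: False}


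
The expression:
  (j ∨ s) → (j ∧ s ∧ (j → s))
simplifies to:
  (j ∧ s) ∨ (¬j ∧ ¬s)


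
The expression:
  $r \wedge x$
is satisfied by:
  {r: True, x: True}


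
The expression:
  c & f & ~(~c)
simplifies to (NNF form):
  c & f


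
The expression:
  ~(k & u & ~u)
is always true.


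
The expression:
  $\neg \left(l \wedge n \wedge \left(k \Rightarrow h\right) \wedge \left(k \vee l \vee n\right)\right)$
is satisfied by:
  {k: True, l: False, n: False, h: False}
  {k: False, l: False, n: False, h: False}
  {h: True, k: True, l: False, n: False}
  {h: True, k: False, l: False, n: False}
  {n: True, k: True, l: False, h: False}
  {n: True, k: False, l: False, h: False}
  {h: True, n: True, k: True, l: False}
  {h: True, n: True, k: False, l: False}
  {l: True, k: True, h: False, n: False}
  {l: True, k: False, h: False, n: False}
  {h: True, l: True, k: True, n: False}
  {h: True, l: True, k: False, n: False}
  {n: True, l: True, k: True, h: False}


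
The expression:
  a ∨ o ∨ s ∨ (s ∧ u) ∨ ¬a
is always true.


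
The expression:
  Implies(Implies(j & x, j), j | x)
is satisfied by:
  {x: True, j: True}
  {x: True, j: False}
  {j: True, x: False}


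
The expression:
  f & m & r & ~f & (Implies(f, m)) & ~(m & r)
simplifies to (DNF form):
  False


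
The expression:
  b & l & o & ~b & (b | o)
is never true.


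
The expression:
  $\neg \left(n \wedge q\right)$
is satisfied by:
  {q: False, n: False}
  {n: True, q: False}
  {q: True, n: False}


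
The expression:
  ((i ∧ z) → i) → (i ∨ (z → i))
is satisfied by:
  {i: True, z: False}
  {z: False, i: False}
  {z: True, i: True}


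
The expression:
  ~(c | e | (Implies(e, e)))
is never true.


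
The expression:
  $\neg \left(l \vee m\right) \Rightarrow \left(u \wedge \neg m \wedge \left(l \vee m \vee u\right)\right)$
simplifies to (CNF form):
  $l \vee m \vee u$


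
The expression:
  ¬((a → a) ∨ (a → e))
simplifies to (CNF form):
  False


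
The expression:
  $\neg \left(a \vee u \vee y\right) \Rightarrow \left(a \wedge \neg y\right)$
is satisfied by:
  {a: True, y: True, u: True}
  {a: True, y: True, u: False}
  {a: True, u: True, y: False}
  {a: True, u: False, y: False}
  {y: True, u: True, a: False}
  {y: True, u: False, a: False}
  {u: True, y: False, a: False}


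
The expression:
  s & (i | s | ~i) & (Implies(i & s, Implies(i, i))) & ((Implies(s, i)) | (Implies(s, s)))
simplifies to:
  s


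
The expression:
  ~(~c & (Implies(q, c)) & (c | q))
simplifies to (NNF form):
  True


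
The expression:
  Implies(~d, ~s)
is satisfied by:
  {d: True, s: False}
  {s: False, d: False}
  {s: True, d: True}


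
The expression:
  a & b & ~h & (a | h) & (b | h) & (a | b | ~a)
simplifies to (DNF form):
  a & b & ~h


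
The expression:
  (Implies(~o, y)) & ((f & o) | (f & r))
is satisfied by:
  {y: True, o: True, f: True, r: True}
  {y: True, o: True, f: True, r: False}
  {o: True, f: True, r: True, y: False}
  {o: True, f: True, r: False, y: False}
  {y: True, f: True, r: True, o: False}


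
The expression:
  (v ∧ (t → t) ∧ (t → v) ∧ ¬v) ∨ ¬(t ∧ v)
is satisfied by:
  {v: False, t: False}
  {t: True, v: False}
  {v: True, t: False}


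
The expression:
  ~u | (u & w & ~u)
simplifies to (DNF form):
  ~u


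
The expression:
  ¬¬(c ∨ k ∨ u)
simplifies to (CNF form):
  c ∨ k ∨ u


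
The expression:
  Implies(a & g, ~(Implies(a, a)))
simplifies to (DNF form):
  ~a | ~g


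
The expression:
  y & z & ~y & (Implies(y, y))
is never true.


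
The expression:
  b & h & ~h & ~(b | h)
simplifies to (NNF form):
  False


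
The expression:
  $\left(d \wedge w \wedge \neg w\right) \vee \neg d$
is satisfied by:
  {d: False}


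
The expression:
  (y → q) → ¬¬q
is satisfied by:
  {y: True, q: True}
  {y: True, q: False}
  {q: True, y: False}


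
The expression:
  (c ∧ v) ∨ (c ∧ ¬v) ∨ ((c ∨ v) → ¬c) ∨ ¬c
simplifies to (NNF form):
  True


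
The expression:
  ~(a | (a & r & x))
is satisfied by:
  {a: False}


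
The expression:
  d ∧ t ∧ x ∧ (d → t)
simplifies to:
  d ∧ t ∧ x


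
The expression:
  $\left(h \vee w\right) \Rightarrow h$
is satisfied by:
  {h: True, w: False}
  {w: False, h: False}
  {w: True, h: True}


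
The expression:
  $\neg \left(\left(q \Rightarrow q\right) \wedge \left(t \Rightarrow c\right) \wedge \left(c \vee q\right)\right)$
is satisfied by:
  {t: True, q: False, c: False}
  {q: False, c: False, t: False}
  {t: True, q: True, c: False}


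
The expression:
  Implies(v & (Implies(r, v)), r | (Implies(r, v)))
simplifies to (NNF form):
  True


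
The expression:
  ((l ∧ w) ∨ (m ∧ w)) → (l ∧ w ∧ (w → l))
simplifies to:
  l ∨ ¬m ∨ ¬w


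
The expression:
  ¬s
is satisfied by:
  {s: False}


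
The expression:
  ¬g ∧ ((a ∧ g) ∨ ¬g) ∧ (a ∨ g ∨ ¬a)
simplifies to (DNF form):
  ¬g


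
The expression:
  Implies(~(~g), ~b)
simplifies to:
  ~b | ~g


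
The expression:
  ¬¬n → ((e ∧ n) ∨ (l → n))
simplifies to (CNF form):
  True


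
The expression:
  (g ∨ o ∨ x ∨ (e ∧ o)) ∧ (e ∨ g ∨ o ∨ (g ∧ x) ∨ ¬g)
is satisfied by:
  {x: True, o: True, g: True}
  {x: True, o: True, g: False}
  {x: True, g: True, o: False}
  {x: True, g: False, o: False}
  {o: True, g: True, x: False}
  {o: True, g: False, x: False}
  {g: True, o: False, x: False}


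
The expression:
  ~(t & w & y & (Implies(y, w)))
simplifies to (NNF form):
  ~t | ~w | ~y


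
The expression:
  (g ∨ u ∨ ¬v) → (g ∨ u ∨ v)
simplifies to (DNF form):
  g ∨ u ∨ v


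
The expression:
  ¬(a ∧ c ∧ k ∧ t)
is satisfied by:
  {k: False, t: False, a: False, c: False}
  {c: True, k: False, t: False, a: False}
  {a: True, k: False, t: False, c: False}
  {c: True, a: True, k: False, t: False}
  {t: True, c: False, k: False, a: False}
  {c: True, t: True, k: False, a: False}
  {a: True, t: True, c: False, k: False}
  {c: True, a: True, t: True, k: False}
  {k: True, a: False, t: False, c: False}
  {c: True, k: True, a: False, t: False}
  {a: True, k: True, c: False, t: False}
  {c: True, a: True, k: True, t: False}
  {t: True, k: True, a: False, c: False}
  {c: True, t: True, k: True, a: False}
  {a: True, t: True, k: True, c: False}


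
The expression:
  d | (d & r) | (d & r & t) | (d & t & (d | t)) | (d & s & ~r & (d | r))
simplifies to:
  d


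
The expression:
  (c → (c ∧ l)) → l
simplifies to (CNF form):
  c ∨ l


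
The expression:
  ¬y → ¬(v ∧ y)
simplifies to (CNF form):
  True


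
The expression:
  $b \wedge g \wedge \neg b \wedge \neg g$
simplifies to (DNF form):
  $\text{False}$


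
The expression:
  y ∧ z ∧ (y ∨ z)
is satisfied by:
  {z: True, y: True}


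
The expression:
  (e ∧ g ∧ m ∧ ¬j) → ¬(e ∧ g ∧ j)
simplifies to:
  True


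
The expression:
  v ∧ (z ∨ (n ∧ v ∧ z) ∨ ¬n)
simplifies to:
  v ∧ (z ∨ ¬n)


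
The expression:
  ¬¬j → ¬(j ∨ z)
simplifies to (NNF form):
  ¬j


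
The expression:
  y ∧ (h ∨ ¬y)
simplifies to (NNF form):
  h ∧ y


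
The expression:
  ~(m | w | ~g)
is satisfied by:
  {g: True, w: False, m: False}


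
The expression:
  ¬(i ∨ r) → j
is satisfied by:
  {i: True, r: True, j: True}
  {i: True, r: True, j: False}
  {i: True, j: True, r: False}
  {i: True, j: False, r: False}
  {r: True, j: True, i: False}
  {r: True, j: False, i: False}
  {j: True, r: False, i: False}


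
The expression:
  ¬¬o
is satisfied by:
  {o: True}


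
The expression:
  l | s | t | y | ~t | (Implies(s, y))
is always true.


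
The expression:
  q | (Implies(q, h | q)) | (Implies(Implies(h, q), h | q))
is always true.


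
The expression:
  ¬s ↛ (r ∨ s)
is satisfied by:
  {r: False, s: False}


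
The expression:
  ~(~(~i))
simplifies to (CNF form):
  ~i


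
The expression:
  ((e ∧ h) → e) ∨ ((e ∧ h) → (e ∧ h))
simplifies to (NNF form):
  True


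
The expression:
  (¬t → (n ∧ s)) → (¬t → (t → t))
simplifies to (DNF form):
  True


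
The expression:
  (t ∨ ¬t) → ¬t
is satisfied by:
  {t: False}


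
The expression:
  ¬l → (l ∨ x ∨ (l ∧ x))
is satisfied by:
  {x: True, l: True}
  {x: True, l: False}
  {l: True, x: False}


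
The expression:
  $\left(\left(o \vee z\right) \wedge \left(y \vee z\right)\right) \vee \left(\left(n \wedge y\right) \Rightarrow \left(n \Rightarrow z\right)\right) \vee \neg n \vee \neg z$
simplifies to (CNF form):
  $\text{True}$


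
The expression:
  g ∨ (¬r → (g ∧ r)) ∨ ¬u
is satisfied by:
  {r: True, g: True, u: False}
  {r: True, u: False, g: False}
  {g: True, u: False, r: False}
  {g: False, u: False, r: False}
  {r: True, g: True, u: True}
  {r: True, u: True, g: False}
  {g: True, u: True, r: False}


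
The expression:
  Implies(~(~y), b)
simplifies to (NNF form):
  b | ~y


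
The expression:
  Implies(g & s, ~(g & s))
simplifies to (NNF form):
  ~g | ~s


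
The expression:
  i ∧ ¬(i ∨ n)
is never true.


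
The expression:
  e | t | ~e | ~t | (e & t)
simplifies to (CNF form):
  True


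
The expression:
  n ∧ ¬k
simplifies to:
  n ∧ ¬k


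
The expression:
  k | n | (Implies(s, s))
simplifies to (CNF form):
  True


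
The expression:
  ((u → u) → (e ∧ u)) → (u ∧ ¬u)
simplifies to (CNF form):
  ¬e ∨ ¬u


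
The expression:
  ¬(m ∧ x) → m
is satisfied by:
  {m: True}


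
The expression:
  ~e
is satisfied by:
  {e: False}


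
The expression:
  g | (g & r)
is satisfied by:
  {g: True}


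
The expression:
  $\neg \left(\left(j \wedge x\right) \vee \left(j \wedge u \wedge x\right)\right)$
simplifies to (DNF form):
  $\neg j \vee \neg x$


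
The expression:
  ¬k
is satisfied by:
  {k: False}


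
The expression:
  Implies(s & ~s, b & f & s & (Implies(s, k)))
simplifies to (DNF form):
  True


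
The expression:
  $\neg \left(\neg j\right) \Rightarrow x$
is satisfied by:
  {x: True, j: False}
  {j: False, x: False}
  {j: True, x: True}


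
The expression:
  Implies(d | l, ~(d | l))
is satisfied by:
  {d: False, l: False}


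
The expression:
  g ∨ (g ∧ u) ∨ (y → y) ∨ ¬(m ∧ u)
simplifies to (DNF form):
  True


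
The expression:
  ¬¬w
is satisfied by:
  {w: True}


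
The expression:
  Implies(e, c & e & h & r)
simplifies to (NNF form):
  ~e | (c & h & r)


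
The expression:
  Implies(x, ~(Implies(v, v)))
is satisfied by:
  {x: False}


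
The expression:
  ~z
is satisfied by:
  {z: False}


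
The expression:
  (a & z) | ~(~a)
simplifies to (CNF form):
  a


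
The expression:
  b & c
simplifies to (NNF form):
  b & c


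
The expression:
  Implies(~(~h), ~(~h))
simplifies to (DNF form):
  True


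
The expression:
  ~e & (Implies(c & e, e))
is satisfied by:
  {e: False}


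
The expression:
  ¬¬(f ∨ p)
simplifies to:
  f ∨ p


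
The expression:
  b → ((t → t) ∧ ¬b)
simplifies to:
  ¬b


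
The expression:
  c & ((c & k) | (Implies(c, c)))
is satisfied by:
  {c: True}


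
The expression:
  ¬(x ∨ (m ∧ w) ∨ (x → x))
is never true.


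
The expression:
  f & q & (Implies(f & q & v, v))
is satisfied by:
  {f: True, q: True}


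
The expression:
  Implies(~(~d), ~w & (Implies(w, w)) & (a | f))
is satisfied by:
  {a: True, f: True, w: False, d: False}
  {a: True, w: False, f: False, d: False}
  {f: True, a: False, w: False, d: False}
  {a: False, w: False, f: False, d: False}
  {a: True, f: True, w: True, d: False}
  {a: True, w: True, f: False, d: False}
  {f: True, w: True, a: False, d: False}
  {w: True, a: False, f: False, d: False}
  {d: True, f: True, a: True, w: False}
  {d: True, a: True, w: False, f: False}
  {d: True, f: True, a: False, w: False}


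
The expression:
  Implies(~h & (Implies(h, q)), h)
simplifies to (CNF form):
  h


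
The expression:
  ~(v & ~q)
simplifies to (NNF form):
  q | ~v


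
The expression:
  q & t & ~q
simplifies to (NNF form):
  False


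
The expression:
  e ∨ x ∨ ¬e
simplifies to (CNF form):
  True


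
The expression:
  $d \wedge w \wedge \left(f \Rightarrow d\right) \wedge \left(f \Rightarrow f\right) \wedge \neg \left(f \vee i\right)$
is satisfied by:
  {w: True, d: True, f: False, i: False}


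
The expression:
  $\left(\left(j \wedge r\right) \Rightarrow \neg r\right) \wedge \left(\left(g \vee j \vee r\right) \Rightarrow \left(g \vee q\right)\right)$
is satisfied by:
  {g: True, q: True, r: False, j: False}
  {g: True, q: False, r: False, j: False}
  {q: True, j: False, g: False, r: False}
  {j: False, q: False, g: False, r: False}
  {j: True, g: True, q: True, r: False}
  {j: True, g: True, q: False, r: False}
  {j: True, q: True, g: False, r: False}
  {r: True, g: True, q: True, j: False}
  {r: True, g: True, q: False, j: False}
  {r: True, q: True, g: False, j: False}


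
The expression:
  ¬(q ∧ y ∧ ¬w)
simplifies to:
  w ∨ ¬q ∨ ¬y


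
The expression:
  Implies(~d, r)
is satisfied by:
  {r: True, d: True}
  {r: True, d: False}
  {d: True, r: False}


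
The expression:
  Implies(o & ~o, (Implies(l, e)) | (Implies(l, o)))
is always true.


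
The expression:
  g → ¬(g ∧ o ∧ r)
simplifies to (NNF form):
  ¬g ∨ ¬o ∨ ¬r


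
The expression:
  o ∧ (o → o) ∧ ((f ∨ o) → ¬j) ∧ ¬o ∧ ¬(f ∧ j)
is never true.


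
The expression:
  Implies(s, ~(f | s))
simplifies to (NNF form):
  ~s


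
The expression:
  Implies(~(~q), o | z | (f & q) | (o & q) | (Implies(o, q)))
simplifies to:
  True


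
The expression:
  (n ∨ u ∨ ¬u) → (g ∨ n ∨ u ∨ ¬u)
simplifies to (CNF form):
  True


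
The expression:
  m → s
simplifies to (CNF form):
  s ∨ ¬m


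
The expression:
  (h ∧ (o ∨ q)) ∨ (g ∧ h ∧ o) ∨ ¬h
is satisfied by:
  {q: True, o: True, h: False}
  {q: True, o: False, h: False}
  {o: True, q: False, h: False}
  {q: False, o: False, h: False}
  {h: True, q: True, o: True}
  {h: True, q: True, o: False}
  {h: True, o: True, q: False}


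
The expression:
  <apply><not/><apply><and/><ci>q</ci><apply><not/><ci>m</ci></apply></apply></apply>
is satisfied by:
  {m: True, q: False}
  {q: False, m: False}
  {q: True, m: True}


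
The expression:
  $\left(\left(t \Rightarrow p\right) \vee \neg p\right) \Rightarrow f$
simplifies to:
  $f$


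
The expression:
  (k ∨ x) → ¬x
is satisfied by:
  {x: False}


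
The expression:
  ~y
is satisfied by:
  {y: False}


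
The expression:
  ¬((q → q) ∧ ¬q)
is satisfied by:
  {q: True}


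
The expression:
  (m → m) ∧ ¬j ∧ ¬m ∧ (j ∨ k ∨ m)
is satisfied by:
  {k: True, j: False, m: False}


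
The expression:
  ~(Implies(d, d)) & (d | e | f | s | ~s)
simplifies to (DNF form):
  False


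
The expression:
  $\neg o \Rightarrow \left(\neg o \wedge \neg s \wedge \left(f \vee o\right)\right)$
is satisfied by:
  {o: True, f: True, s: False}
  {o: True, s: False, f: False}
  {o: True, f: True, s: True}
  {o: True, s: True, f: False}
  {f: True, s: False, o: False}


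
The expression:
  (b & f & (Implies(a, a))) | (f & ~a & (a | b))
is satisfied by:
  {b: True, f: True}


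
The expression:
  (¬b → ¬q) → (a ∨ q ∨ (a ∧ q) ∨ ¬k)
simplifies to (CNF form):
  a ∨ q ∨ ¬k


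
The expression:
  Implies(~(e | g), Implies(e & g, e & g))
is always true.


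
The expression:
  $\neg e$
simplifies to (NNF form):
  $\neg e$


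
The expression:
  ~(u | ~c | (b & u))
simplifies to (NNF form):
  c & ~u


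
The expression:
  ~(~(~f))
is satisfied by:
  {f: False}


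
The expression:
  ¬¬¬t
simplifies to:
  ¬t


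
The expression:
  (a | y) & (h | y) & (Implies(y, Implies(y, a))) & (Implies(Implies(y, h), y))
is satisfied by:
  {a: True, y: True}


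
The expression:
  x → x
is always true.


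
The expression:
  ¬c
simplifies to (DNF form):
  ¬c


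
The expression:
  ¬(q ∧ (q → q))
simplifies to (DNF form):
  ¬q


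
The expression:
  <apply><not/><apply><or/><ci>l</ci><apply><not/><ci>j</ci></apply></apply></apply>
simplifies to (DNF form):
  <apply><and/><ci>j</ci><apply><not/><ci>l</ci></apply></apply>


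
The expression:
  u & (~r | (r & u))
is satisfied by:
  {u: True}


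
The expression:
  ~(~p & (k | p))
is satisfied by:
  {p: True, k: False}
  {k: False, p: False}
  {k: True, p: True}


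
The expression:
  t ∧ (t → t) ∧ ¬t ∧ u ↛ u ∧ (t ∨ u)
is never true.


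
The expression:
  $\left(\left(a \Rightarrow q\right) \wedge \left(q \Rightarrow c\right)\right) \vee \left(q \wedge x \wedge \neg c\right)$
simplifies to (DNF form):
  $\left(c \wedge q\right) \vee \left(q \wedge x\right) \vee \left(\neg a \wedge \neg q\right)$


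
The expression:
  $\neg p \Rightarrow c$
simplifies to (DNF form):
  $c \vee p$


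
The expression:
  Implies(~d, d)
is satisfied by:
  {d: True}


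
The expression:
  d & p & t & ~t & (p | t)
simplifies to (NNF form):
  False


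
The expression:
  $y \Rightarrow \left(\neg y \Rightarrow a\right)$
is always true.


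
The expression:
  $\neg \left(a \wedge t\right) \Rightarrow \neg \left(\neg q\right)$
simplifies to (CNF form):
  $\left(a \vee q\right) \wedge \left(q \vee t\right)$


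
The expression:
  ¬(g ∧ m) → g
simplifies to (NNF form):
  g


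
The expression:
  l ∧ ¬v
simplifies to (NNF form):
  l ∧ ¬v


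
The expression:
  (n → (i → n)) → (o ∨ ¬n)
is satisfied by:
  {o: True, n: False}
  {n: False, o: False}
  {n: True, o: True}


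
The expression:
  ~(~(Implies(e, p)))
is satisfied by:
  {p: True, e: False}
  {e: False, p: False}
  {e: True, p: True}


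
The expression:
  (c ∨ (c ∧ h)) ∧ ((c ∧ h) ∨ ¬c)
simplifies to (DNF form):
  c ∧ h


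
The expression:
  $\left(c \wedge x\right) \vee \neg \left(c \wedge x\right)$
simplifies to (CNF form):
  $\text{True}$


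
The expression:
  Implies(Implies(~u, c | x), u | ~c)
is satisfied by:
  {u: True, c: False}
  {c: False, u: False}
  {c: True, u: True}


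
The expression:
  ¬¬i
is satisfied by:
  {i: True}


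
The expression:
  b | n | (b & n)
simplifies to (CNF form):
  b | n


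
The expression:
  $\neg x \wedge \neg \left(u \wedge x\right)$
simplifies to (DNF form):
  $\neg x$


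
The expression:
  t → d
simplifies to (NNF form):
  d ∨ ¬t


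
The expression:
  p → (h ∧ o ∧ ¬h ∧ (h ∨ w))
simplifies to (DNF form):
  ¬p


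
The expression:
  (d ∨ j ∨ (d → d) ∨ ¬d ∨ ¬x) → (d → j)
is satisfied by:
  {j: True, d: False}
  {d: False, j: False}
  {d: True, j: True}


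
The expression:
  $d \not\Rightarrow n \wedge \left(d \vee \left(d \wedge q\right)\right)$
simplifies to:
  $d \wedge \neg n$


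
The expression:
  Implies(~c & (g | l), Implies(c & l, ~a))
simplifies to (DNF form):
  True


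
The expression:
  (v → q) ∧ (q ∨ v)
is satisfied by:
  {q: True}


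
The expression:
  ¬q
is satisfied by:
  {q: False}


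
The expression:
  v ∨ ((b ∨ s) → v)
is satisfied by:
  {v: True, s: False, b: False}
  {b: True, v: True, s: False}
  {v: True, s: True, b: False}
  {b: True, v: True, s: True}
  {b: False, s: False, v: False}


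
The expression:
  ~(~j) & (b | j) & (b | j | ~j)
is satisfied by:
  {j: True}


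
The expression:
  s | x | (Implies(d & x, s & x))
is always true.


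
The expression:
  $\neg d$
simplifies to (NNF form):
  $\neg d$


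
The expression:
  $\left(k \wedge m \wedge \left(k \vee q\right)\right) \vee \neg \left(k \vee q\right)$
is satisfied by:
  {m: True, k: False, q: False}
  {k: False, q: False, m: False}
  {m: True, k: True, q: False}
  {q: True, m: True, k: True}


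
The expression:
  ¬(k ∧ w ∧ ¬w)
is always true.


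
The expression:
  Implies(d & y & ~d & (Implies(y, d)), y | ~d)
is always true.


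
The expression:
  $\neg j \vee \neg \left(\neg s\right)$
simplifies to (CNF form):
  $s \vee \neg j$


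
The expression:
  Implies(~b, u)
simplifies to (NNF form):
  b | u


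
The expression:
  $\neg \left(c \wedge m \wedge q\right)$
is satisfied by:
  {m: False, q: False, c: False}
  {c: True, m: False, q: False}
  {q: True, m: False, c: False}
  {c: True, q: True, m: False}
  {m: True, c: False, q: False}
  {c: True, m: True, q: False}
  {q: True, m: True, c: False}


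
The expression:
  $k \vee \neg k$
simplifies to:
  $\text{True}$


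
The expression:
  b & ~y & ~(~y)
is never true.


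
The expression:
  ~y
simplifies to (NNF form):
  ~y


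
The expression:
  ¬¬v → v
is always true.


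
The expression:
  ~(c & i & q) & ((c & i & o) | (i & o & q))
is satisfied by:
  {i: True, q: True, o: True, c: False}
  {i: True, c: True, o: True, q: False}


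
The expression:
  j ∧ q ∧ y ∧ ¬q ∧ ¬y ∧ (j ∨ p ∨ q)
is never true.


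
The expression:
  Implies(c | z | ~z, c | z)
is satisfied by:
  {z: True, c: True}
  {z: True, c: False}
  {c: True, z: False}


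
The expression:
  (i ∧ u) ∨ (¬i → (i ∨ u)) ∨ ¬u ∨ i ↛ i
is always true.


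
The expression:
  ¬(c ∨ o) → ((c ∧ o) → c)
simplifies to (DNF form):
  True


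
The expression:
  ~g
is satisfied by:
  {g: False}


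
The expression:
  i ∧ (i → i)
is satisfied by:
  {i: True}


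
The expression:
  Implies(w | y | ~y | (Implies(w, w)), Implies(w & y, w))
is always true.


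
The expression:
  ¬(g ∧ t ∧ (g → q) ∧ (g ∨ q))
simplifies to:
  ¬g ∨ ¬q ∨ ¬t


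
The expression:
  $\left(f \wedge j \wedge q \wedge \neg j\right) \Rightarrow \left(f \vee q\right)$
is always true.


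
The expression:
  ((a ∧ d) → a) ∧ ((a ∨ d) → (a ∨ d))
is always true.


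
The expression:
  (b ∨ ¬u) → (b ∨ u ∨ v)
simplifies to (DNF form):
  b ∨ u ∨ v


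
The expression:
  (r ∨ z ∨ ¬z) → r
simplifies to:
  r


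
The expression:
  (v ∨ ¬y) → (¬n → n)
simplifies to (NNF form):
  n ∨ (y ∧ ¬v)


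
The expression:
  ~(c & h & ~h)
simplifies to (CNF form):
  True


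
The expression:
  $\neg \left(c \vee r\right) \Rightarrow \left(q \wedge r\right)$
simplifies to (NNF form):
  $c \vee r$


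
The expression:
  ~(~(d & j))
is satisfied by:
  {j: True, d: True}


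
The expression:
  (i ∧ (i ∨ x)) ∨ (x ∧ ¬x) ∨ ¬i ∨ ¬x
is always true.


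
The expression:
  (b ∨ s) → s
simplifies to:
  s ∨ ¬b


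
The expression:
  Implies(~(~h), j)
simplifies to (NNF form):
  j | ~h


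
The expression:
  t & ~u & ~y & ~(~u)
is never true.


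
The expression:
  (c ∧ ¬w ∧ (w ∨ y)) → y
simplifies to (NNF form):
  True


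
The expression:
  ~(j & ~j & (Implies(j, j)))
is always true.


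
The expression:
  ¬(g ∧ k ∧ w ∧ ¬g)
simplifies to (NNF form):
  True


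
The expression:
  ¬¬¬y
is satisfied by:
  {y: False}


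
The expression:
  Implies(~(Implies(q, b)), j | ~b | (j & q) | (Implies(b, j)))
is always true.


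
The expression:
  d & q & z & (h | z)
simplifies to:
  d & q & z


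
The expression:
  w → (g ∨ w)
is always true.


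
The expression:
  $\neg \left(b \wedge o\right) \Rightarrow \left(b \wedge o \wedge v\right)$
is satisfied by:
  {b: True, o: True}


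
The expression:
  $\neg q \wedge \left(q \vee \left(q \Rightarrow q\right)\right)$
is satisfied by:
  {q: False}


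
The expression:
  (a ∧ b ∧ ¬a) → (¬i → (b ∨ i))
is always true.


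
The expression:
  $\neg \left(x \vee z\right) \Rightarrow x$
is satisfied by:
  {x: True, z: True}
  {x: True, z: False}
  {z: True, x: False}


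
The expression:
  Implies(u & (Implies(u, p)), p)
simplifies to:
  True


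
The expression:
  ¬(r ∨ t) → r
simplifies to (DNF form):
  r ∨ t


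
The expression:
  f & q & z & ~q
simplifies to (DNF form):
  False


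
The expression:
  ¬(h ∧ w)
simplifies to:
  ¬h ∨ ¬w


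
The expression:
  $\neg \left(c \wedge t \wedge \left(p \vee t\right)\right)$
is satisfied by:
  {c: False, t: False}
  {t: True, c: False}
  {c: True, t: False}


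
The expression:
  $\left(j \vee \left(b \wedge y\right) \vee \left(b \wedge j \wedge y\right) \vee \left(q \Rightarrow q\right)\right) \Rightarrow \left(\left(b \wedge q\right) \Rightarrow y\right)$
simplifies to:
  $y \vee \neg b \vee \neg q$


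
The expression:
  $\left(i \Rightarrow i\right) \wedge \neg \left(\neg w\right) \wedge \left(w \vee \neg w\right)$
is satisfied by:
  {w: True}


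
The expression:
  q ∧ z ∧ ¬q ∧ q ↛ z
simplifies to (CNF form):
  False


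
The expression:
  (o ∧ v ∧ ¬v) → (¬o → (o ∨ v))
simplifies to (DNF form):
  True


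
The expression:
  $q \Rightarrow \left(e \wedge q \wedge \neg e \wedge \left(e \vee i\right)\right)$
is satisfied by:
  {q: False}


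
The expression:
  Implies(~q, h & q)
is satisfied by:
  {q: True}


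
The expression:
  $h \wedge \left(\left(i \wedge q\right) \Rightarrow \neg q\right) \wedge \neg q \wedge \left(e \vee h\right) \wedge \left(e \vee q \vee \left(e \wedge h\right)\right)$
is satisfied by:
  {h: True, e: True, q: False}


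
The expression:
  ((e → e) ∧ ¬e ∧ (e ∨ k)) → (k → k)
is always true.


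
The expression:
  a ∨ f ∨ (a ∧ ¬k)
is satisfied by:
  {a: True, f: True}
  {a: True, f: False}
  {f: True, a: False}


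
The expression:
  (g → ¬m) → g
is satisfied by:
  {g: True}


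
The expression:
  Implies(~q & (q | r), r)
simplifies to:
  True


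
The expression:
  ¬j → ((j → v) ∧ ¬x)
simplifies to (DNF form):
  j ∨ ¬x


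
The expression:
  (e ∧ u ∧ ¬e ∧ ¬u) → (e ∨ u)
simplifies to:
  True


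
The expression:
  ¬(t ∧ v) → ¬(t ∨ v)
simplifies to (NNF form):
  (t ∧ v) ∨ (¬t ∧ ¬v)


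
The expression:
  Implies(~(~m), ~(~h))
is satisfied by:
  {h: True, m: False}
  {m: False, h: False}
  {m: True, h: True}


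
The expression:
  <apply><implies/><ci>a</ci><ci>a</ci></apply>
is always true.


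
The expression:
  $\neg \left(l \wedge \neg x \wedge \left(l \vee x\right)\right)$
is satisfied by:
  {x: True, l: False}
  {l: False, x: False}
  {l: True, x: True}


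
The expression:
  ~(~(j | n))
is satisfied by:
  {n: True, j: True}
  {n: True, j: False}
  {j: True, n: False}


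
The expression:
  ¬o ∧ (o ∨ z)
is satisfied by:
  {z: True, o: False}


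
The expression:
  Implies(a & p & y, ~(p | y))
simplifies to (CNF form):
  ~a | ~p | ~y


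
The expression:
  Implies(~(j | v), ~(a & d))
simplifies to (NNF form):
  j | v | ~a | ~d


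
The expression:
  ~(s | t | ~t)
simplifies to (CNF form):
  False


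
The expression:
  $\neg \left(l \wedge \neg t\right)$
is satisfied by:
  {t: True, l: False}
  {l: False, t: False}
  {l: True, t: True}


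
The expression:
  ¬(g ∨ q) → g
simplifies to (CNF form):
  g ∨ q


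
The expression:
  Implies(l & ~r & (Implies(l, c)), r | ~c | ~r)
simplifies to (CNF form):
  True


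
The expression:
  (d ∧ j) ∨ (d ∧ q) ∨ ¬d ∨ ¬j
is always true.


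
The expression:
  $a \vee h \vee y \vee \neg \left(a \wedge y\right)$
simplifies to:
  $\text{True}$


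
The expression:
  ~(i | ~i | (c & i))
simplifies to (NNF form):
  False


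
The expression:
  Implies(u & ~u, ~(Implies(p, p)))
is always true.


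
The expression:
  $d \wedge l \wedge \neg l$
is never true.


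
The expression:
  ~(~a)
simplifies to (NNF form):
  a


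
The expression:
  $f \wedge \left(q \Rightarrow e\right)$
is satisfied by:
  {e: True, f: True, q: False}
  {f: True, q: False, e: False}
  {q: True, e: True, f: True}


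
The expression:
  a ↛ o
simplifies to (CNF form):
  a ∧ ¬o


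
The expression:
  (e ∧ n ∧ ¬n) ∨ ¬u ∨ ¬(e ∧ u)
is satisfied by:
  {u: False, e: False}
  {e: True, u: False}
  {u: True, e: False}


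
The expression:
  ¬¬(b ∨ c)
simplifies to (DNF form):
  b ∨ c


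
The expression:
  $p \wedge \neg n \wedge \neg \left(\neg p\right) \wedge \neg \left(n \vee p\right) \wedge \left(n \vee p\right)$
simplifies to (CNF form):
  $\text{False}$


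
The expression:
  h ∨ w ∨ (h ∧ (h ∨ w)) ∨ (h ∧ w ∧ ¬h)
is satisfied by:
  {h: True, w: True}
  {h: True, w: False}
  {w: True, h: False}


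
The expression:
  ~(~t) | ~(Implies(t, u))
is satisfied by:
  {t: True}


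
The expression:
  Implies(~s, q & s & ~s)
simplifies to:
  s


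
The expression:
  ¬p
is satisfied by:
  {p: False}


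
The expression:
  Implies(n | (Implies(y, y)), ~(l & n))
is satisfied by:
  {l: False, n: False}
  {n: True, l: False}
  {l: True, n: False}


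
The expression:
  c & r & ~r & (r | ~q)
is never true.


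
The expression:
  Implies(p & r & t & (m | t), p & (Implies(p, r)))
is always true.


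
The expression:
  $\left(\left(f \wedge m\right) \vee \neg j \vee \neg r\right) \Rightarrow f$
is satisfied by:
  {f: True, j: True, r: True}
  {f: True, j: True, r: False}
  {f: True, r: True, j: False}
  {f: True, r: False, j: False}
  {j: True, r: True, f: False}


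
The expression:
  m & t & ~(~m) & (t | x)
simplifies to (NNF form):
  m & t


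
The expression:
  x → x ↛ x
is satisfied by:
  {x: False}


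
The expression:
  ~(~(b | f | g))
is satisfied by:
  {b: True, g: True, f: True}
  {b: True, g: True, f: False}
  {b: True, f: True, g: False}
  {b: True, f: False, g: False}
  {g: True, f: True, b: False}
  {g: True, f: False, b: False}
  {f: True, g: False, b: False}


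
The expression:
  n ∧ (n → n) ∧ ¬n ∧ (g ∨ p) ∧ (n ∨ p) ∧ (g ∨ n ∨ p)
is never true.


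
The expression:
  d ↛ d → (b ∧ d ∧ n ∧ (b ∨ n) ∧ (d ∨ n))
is always true.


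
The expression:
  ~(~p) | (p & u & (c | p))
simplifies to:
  p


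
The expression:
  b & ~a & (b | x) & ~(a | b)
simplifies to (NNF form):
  False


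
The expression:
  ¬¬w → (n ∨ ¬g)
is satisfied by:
  {n: True, w: False, g: False}
  {w: False, g: False, n: False}
  {n: True, g: True, w: False}
  {g: True, w: False, n: False}
  {n: True, w: True, g: False}
  {w: True, n: False, g: False}
  {n: True, g: True, w: True}


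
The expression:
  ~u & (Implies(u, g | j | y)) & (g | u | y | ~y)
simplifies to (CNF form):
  ~u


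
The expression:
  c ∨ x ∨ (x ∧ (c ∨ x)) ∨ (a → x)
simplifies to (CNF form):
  c ∨ x ∨ ¬a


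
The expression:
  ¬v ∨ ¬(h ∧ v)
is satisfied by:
  {h: False, v: False}
  {v: True, h: False}
  {h: True, v: False}


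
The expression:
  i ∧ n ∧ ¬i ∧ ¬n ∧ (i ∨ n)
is never true.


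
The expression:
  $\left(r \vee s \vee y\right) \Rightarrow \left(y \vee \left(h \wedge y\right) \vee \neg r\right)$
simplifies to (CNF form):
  $y \vee \neg r$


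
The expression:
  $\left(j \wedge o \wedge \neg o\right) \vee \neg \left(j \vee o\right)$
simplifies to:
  $\neg j \wedge \neg o$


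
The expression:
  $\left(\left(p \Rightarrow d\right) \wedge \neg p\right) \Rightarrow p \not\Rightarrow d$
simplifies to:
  $p$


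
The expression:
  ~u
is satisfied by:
  {u: False}


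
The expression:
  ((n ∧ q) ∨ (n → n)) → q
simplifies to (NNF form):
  q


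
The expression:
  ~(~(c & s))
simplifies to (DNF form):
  c & s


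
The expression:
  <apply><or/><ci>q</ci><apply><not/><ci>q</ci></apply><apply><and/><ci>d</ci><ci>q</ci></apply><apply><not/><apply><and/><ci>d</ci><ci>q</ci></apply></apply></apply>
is always true.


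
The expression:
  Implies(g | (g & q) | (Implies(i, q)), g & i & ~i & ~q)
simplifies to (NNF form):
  i & ~g & ~q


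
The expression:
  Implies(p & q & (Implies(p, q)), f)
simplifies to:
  f | ~p | ~q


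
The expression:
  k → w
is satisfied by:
  {w: True, k: False}
  {k: False, w: False}
  {k: True, w: True}


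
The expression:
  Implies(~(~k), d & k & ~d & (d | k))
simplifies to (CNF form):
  ~k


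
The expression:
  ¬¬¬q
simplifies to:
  ¬q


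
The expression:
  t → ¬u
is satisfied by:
  {u: False, t: False}
  {t: True, u: False}
  {u: True, t: False}


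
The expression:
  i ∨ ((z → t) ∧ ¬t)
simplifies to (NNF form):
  i ∨ (¬t ∧ ¬z)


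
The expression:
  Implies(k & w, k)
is always true.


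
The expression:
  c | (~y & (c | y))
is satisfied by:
  {c: True}


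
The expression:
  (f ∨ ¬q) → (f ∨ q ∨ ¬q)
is always true.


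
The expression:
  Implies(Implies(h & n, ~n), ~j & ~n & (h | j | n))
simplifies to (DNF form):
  (h & n) | (h & ~j)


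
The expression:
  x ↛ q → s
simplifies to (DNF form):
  q ∨ s ∨ ¬x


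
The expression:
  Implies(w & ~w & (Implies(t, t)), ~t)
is always true.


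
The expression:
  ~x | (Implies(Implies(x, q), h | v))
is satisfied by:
  {v: True, h: True, x: False, q: False}
  {v: True, h: False, x: False, q: False}
  {h: True, q: False, v: False, x: False}
  {q: False, h: False, v: False, x: False}
  {q: True, v: True, h: True, x: False}
  {q: True, v: True, h: False, x: False}
  {q: True, h: True, v: False, x: False}
  {q: True, h: False, v: False, x: False}
  {x: True, v: True, h: True, q: False}
  {x: True, v: True, h: False, q: False}
  {x: True, h: True, v: False, q: False}
  {x: True, h: False, v: False, q: False}
  {q: True, x: True, v: True, h: True}
  {q: True, x: True, v: True, h: False}
  {q: True, x: True, h: True, v: False}
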